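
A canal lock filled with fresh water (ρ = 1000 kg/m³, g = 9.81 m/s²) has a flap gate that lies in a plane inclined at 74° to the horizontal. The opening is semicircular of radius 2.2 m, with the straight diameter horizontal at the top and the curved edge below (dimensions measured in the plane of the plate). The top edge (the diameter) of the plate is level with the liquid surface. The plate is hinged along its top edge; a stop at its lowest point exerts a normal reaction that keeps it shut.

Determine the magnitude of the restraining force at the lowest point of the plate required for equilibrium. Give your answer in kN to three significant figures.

P ≈ 39.4 kN

γ = ρg = 1000 × 9.81 = 9810 N/m³ = 9.81 kN/m³.
Let θ = 74° be the plate's angle to the horizontal; measure y along the incline from where the plane meets the free surface. Vertical depth h = y·sinθ with sinθ = 0.961262.
The centroid of a semicircle lies 4r/(3π) = 0.933709 m from the diameter, here below the top edge, so y_c = 0.933709 m and h_c = 0.933709 × 0.961262 = 0.897539 m.
A = πr²/2 = π × 2.2²/2 = 7.60265 m².
Resultant F = γ·h_c·A = 9.81 × 0.897539 × 7.60265 = 66.9403 kN.
I_c = (π/8 − 8/(9π))·r⁴ = 0.109757 × 2.2⁴ = 2.57112 m⁴.
Centre of pressure: y_p = y_c + I_c/(y_c·A) = 0.933709 + 2.57112/(0.933709 × 7.60265) = 0.933709 + 0.362198 = 1.29591 m along the plane.
The resultant acts 0.933709 + 0.362198 = 1.29591 m (along the plate) below the hinge at the top edge, so the moment about the hinge is M = F × 1.29591 = 66.9403 × 1.29591 = 86.7486 kN·m.
A normal force at the bottom, 2.2 m from the hinge, must supply this moment: P = 86.7486/2.2 = 39.4312 kN.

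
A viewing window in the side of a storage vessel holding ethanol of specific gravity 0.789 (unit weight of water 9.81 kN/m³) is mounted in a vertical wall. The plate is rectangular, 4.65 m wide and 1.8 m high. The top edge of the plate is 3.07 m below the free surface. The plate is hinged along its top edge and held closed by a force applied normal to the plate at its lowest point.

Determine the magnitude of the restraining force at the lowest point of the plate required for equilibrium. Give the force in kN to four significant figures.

P ≈ 138.3 kN

γ = 0.789 × 9.81 = 7.74009 kN/m³.
The centroid lies 1.8/2 = 0.9 m below the top edge, so the centroid depth is h_c = 3.07 + 0.9 = 3.97 m.
A = 4.65 × 1.8 = 8.37 m².
Resultant F = γ·h_c·A = 7.74009 × 3.97 × 8.37 = 257.195 kN.
I_c = b·h³/12 = 4.65 × 1.8³/12 = 2.2599 m⁴.
Centre of pressure: y_p = y_c + I_c/(y_c·A) = 3.97 + 2.2599/(3.97 × 8.37) = 3.97 + 0.0680101 = 4.03801 m along the plane.
The resultant acts 0.9 + 0.0680101 = 0.96801 m (along the plate) below the hinge at the top edge, so the moment about the hinge is M = F × 0.96801 = 257.195 × 0.96801 = 248.967 kN·m.
A normal force at the bottom, 1.8 m from the hinge, must supply this moment: P = 248.967/1.8 = 138.315 kN.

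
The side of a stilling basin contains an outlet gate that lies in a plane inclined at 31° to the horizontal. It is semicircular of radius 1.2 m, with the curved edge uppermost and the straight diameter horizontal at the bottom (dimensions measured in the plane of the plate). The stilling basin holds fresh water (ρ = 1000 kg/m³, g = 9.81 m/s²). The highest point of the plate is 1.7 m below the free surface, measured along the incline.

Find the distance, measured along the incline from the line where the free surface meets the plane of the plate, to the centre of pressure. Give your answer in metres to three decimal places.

γ = ρg = 1000 × 9.81 = 9810 N/m³ = 9.81 kN/m³.
Let θ = 31° be the plate's angle to the horizontal; measure y along the incline from where the plane meets the free surface. Vertical depth h = y·sinθ with sinθ = 0.515038.
The centroid lies 4r/(3π) = 0.509296 m above the diameter, so r − 4r/(3π) = 1.2 − 0.509296 = 0.690704 m below the topmost point, so y_c = 1.7 + 0.690704 = 2.3907 m and h_c = 2.3907 × 0.515038 = 1.2313 m.
A = πr²/2 = π × 1.2²/2 = 2.26195 m².
Resultant F = γ·h_c·A = 9.81 × 1.2313 × 2.26195 = 27.3222 kN.
I_c = (π/8 − 8/(9π))·r⁴ = 0.109757 × 1.2⁴ = 0.227592 m⁴.
Centre of pressure: y_p = y_c + I_c/(y_c·A) = 2.3907 + 0.227592/(2.3907 × 2.26195) = 2.3907 + 0.0420871 = 2.43279 m along the plane.

y_p = 2.433 m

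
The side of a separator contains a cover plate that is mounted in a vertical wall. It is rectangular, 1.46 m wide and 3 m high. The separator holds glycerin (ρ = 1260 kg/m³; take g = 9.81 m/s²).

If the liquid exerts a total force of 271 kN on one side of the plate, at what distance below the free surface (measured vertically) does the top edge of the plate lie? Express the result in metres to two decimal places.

γ = ρg = 1260 × 9.81 / 1000 = 12.3606 kN/m³.
A = 1.46 × 3 = 4.38 m².
From F = γ·h_c·A, the centroid depth is h_c = 271/(12.3606 × 4.38) = 5.00559 m.
The centroid lies 3/2 = 1.5 m below the top edge, so the top edge sits at h_top = 5.00559 − 1.5 = 3.50559 m below the surface.

d_top ≈ 3.51 m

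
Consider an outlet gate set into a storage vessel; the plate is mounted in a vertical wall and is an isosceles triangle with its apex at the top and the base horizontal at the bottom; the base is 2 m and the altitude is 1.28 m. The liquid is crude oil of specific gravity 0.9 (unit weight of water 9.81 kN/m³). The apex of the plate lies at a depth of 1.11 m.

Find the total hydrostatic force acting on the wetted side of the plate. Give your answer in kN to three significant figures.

γ = 0.9 × 9.81 = 8.829 kN/m³.
With the apex up, the centroid sits 2h/3 = 2 × 1.28/3 = 0.853333 m below the apex, so the centroid depth is h_c = 1.11 + 0.853333 = 1.96333 m.
A = ½ × 2 × 1.28 = 1.28 m².
Resultant F = γ·h_c·A = 8.829 × 1.96333 × 1.28 = 22.1878 kN.

F ≈ 22.2 kN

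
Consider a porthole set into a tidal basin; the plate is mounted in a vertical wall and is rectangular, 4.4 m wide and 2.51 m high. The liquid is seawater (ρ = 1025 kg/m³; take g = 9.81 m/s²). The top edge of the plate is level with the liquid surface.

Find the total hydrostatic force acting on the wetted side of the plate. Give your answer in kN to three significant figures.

F ≈ 139 kN

γ = ρg = 1025 × 9.81 / 1000 = 10.05525 kN/m³.
The centroid lies 2.51/2 = 1.255 m below the top edge, so the centroid depth is h_c = 1.255 m.
A = 4.4 × 2.51 = 11.044 m².
Resultant F = γ·h_c·A = 10.05525 × 1.255 × 11.044 = 139.368 kN.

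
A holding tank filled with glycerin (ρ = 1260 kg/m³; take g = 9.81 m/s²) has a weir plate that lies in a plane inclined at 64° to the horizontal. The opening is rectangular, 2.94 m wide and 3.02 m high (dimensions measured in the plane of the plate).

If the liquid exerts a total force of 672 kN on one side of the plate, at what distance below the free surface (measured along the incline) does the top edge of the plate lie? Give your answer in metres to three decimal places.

γ = ρg = 1260 × 9.81 / 1000 = 12.3606 kN/m³.
A = 2.94 × 3.02 = 8.8788 m².
From F = γ·h_c·A, the centroid depth is h_c = 672/(12.3606 × 8.8788) = 6.12316 m.
Let θ = 64° be the plate's angle to the horizontal; measure y along the incline from where the plane meets the free surface. Vertical depth h = y·sinθ with sinθ = 0.898794.
Along the incline, y_c = h_c/sinθ = 6.12316/0.898794 = 6.81264 m.
The centroid lies 3.02/2 = 1.51 m below the top edge, so the top edge sits at y_top = 6.81264 − 1.51 = 5.30264 m along the incline.

y_top ≈ 5.303 m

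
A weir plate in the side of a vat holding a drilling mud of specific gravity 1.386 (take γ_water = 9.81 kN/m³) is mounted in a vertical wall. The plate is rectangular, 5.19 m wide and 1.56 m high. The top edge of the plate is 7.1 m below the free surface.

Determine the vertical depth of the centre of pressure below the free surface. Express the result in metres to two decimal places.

h_p = 7.91 m

γ = 1.386 × 9.81 = 13.59666 kN/m³.
The centroid lies 1.56/2 = 0.78 m below the top edge, so the centroid depth is h_c = 7.1 + 0.78 = 7.88 m.
A = 5.19 × 1.56 = 8.0964 m².
Resultant F = γ·h_c·A = 13.59666 × 7.88 × 8.0964 = 867.462 kN.
I_c = b·h³/12 = 5.19 × 1.56³/12 = 1.64195 m⁴.
Centre of pressure: y_p = y_c + I_c/(y_c·A) = 7.88 + 1.64195/(7.88 × 8.0964) = 7.88 + 0.025736 = 7.90574 m along the plane.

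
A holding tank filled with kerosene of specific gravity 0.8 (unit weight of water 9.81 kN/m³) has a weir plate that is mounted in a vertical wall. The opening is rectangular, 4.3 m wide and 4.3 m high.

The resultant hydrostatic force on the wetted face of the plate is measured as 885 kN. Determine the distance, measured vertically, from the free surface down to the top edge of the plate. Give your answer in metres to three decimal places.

d_top ≈ 3.949 m

γ = 0.8 × 9.81 = 7.848 kN/m³.
A = 4.3 × 4.3 = 18.49 m².
From F = γ·h_c·A, the centroid depth is h_c = 885/(7.848 × 18.49) = 6.09884 m.
The centroid lies 4.3/2 = 2.15 m below the top edge, so the top edge sits at h_top = 6.09884 − 2.15 = 3.94884 m below the surface.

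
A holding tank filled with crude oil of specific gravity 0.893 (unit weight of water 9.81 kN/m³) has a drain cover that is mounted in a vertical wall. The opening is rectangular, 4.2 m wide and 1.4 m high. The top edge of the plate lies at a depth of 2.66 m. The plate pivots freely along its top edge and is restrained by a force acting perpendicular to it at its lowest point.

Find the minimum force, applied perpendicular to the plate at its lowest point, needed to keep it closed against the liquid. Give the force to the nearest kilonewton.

P ≈ 93 kN

γ = 0.893 × 9.81 = 8.76033 kN/m³.
The centroid lies 1.4/2 = 0.7 m below the top edge, so the centroid depth is h_c = 2.66 + 0.7 = 3.36 m.
A = 4.2 × 1.4 = 5.88 m².
Resultant F = γ·h_c·A = 8.76033 × 3.36 × 5.88 = 173.076 kN.
I_c = b·h³/12 = 4.2 × 1.4³/12 = 0.9604 m⁴.
Centre of pressure: y_p = y_c + I_c/(y_c·A) = 3.36 + 0.9604/(3.36 × 5.88) = 3.36 + 0.0486111 = 3.40861 m along the plane.
The resultant acts 0.7 + 0.0486111 = 0.748611 m (along the plate) below the hinge at the top edge, so the moment about the hinge is M = F × 0.748611 = 173.076 × 0.748611 = 129.567 kN·m.
A normal force at the bottom, 1.4 m from the hinge, must supply this moment: P = 129.567/1.4 = 92.5479 kN.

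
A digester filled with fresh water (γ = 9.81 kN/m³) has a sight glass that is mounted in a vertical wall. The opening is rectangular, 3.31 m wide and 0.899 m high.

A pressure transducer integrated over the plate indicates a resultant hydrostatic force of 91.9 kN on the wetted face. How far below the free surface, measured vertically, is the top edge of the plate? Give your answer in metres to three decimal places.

d_top ≈ 2.699 m

γ = 9.81 kN/m³.
A = 3.31 × 0.899 = 2.97569 m².
From F = γ·h_c·A, the centroid depth is h_c = 91.9/(9.81 × 2.97569) = 3.14817 m.
The centroid lies 0.899/2 = 0.4495 m below the top edge, so the top edge sits at h_top = 3.14817 − 0.4495 = 2.69867 m below the surface.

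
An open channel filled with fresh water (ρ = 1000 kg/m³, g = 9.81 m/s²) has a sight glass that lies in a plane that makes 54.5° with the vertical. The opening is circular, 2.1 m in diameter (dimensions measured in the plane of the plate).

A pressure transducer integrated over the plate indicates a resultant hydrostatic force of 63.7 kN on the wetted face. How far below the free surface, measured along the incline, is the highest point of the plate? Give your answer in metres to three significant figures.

y_top ≈ 2.18 m

γ = ρg = 1000 × 9.81 = 9810 N/m³ = 9.81 kN/m³.
A = π(1.05)² = 3.46361 m².
From F = γ·h_c·A, the centroid depth is h_c = 63.7/(9.81 × 3.46361) = 1.87474 m.
The plate makes 54.5° with the vertical, i.e. θ = 90° − 54.5° = 35.5° to the horizontal. Measuring y along the incline from the free-surface line, vertical depth h = y·sinθ with sinθ = 0.580703.
Along the incline, y_c = h_c/sinθ = 1.87474/0.580703 = 3.2284 m.
The centroid is at the centre, 1.05 m below the top of the plate, so the highest point sits at y_top = 3.2284 − 1.05 = 2.1784 m along the incline.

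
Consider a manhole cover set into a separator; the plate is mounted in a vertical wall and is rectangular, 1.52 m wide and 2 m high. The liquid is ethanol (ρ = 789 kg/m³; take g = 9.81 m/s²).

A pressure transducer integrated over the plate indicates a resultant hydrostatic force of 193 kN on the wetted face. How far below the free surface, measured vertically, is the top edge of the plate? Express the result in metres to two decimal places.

d_top ≈ 7.20 m

γ = ρg = 789 × 9.81 / 1000 = 7.74009 kN/m³.
A = 1.52 × 2 = 3.04 m².
From F = γ·h_c·A, the centroid depth is h_c = 193/(7.74009 × 3.04) = 8.20234 m.
The centroid lies 2/2 = 1 m below the top edge, so the top edge sits at h_top = 8.20234 − 1 = 7.20234 m below the surface.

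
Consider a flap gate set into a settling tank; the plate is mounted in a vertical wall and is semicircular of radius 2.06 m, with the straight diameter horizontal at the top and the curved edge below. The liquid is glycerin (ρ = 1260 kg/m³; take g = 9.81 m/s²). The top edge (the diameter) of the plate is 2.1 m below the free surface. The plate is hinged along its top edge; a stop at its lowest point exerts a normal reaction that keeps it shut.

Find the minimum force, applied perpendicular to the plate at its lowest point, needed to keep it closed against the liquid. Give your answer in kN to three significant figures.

γ = ρg = 1260 × 9.81 / 1000 = 12.3606 kN/m³.
The centroid of a semicircle lies 4r/(3π) = 0.874291 m from the diameter, here below the top edge, so the centroid depth is h_c = 2.1 + 0.874291 = 2.97429 m.
A = πr²/2 = π × 2.06²/2 = 6.66583 m².
Resultant F = γ·h_c·A = 12.3606 × 2.97429 × 6.66583 = 245.063 kN.
I_c = (π/8 − 8/(9π))·r⁴ = 0.109757 × 2.06⁴ = 1.97652 m⁴.
Centre of pressure: y_p = y_c + I_c/(y_c·A) = 2.97429 + 1.97652/(2.97429 × 6.66583) = 2.97429 + 0.0996928 = 3.07398 m along the plane.
The resultant acts 0.874291 + 0.0996928 = 0.973984 m (along the plate) below the hinge at the top edge, so the moment about the hinge is M = F × 0.973984 = 245.063 × 0.973984 = 238.687 kN·m.
A normal force at the bottom, 2.06 m from the hinge, must supply this moment: P = 238.687/2.06 = 115.867 kN.

P ≈ 116 kN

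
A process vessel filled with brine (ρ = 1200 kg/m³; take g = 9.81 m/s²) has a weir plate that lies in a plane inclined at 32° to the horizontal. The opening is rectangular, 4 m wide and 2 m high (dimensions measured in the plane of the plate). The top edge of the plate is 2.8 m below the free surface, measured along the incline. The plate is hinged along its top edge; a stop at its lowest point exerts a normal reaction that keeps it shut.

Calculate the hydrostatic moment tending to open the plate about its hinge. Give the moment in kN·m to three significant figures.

M ≈ 206 kN·m

γ = ρg = 1200 × 9.81 / 1000 = 11.772 kN/m³.
Let θ = 32° be the plate's angle to the horizontal; measure y along the incline from where the plane meets the free surface. Vertical depth h = y·sinθ with sinθ = 0.529919.
The centroid lies 2/2 = 1 m below the top edge, so y_c = 2.8 + 1 = 3.8 m and h_c = 3.8 × 0.529919 = 2.01369 m.
A = 4 × 2 = 8 m².
Resultant F = γ·h_c·A = 11.772 × 2.01369 × 8 = 189.641 kN.
I_c = b·h³/12 = 4 × 2³/12 = 2.66667 m⁴.
Centre of pressure: y_p = y_c + I_c/(y_c·A) = 3.8 + 2.66667/(3.8 × 8) = 3.8 + 0.0877194 = 3.88772 m along the plane.
The resultant acts 1 + 0.0877194 = 1.08772 m (along the plate) below the hinge at the top edge, so the moment about the hinge is M = F × 1.08772 = 189.641 × 1.08772 = 206.276 kN·m.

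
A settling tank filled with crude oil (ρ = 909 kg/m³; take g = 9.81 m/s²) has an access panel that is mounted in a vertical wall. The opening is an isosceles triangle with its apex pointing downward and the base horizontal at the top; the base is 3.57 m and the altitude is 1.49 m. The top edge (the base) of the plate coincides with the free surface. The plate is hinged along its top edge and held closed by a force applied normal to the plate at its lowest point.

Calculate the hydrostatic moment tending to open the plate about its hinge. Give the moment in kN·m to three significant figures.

M ≈ 8.78 kN·m

γ = ρg = 909 × 9.81 / 1000 = 8.91729 kN/m³.
With the apex down, the centroid sits h/3 = 1.49/3 = 0.496667 m below the base (the top edge), so the centroid depth is h_c = 0.496667 m.
A = ½ × 3.57 × 1.49 = 2.65965 m².
Resultant F = γ·h_c·A = 8.91729 × 0.496667 × 2.65965 = 11.7794 kN.
I_c = b·h³/36 = 3.57 × 1.49³/36 = 0.328038 m⁴.
Centre of pressure: y_p = y_c + I_c/(y_c·A) = 0.496667 + 0.328038/(0.496667 × 2.65965) = 0.496667 + 0.248333 = 0.745 m along the plane.
The resultant acts 0.496667 + 0.248333 = 0.745 m (along the plate) below the hinge at the top edge, so the moment about the hinge is M = F × 0.745 = 11.7794 × 0.745 = 8.77565 kN·m.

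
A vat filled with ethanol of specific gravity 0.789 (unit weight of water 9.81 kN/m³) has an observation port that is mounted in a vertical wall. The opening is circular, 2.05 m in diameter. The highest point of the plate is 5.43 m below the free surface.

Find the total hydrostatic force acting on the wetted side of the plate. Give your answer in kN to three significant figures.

F ≈ 165 kN

γ = 0.789 × 9.81 = 7.74009 kN/m³.
The centroid is at the centre, 1.025 m below the top of the plate, so the centroid depth is h_c = 5.43 + 1.025 = 6.455 m.
A = π(1.025)² = 3.30064 m².
Resultant F = γ·h_c·A = 7.74009 × 6.455 × 3.30064 = 164.908 kN.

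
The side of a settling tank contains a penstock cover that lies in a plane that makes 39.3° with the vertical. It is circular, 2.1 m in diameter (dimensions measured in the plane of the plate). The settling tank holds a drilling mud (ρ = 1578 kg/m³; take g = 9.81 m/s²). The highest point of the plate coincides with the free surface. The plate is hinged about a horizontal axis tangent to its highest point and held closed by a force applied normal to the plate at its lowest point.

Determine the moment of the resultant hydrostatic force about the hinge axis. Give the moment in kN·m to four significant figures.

M ≈ 57.18 kN·m

γ = ρg = 1578 × 9.81 / 1000 = 15.48018 kN/m³.
The plate makes 39.3° with the vertical, i.e. θ = 90° − 39.3° = 50.7° to the horizontal. Measuring y along the incline from the free-surface line, vertical depth h = y·sinθ with sinθ = 0.773840.
The centroid is at the centre, 1.05 m below the top of the plate, so y_c = 1.05 m and h_c = 1.05 × 0.773840 = 0.812532 m.
A = π(1.05)² = 3.46361 m².
Resultant F = γ·h_c·A = 15.48018 × 0.812532 × 3.46361 = 43.5658 kN.
I_c = πr⁴/4 = π × 1.05⁴/4 = 0.954656 m⁴.
Centre of pressure: y_p = y_c + I_c/(y_c·A) = 1.05 + 0.954656/(1.05 × 3.46361) = 1.05 + 0.2625 = 1.3125 m along the plane.
The resultant acts 1.05 + 0.2625 = 1.3125 m (along the plate) below the hinge at the top edge, so the moment about the hinge is M = F × 1.3125 = 43.5658 × 1.3125 = 57.1801 kN·m.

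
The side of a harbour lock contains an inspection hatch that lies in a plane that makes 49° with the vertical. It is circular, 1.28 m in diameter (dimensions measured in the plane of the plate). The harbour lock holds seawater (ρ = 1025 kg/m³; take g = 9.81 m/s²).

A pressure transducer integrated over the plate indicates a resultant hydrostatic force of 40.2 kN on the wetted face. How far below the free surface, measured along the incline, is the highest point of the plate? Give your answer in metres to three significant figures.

y_top ≈ 4.10 m

γ = ρg = 1025 × 9.81 / 1000 = 10.05525 kN/m³.
A = π(0.64)² = 1.2868 m².
From F = γ·h_c·A, the centroid depth is h_c = 40.2/(10.05525 × 1.2868) = 3.10686 m.
The plate makes 49° with the vertical, i.e. θ = 90° − 49° = 41° to the horizontal. Measuring y along the incline from the free-surface line, vertical depth h = y·sinθ with sinθ = 0.656059.
Along the incline, y_c = h_c/sinθ = 3.10686/0.656059 = 4.73564 m.
The centroid is at the centre, 0.64 m below the top of the plate, so the highest point sits at y_top = 4.73564 − 0.64 = 4.09564 m along the incline.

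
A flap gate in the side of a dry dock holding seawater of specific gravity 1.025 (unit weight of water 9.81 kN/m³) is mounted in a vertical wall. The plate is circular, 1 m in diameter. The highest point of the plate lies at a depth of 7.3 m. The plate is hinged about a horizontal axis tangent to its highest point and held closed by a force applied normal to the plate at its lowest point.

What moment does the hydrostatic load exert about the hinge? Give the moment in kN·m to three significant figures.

M ≈ 31.3 kN·m

γ = 1.025 × 9.81 = 10.05525 kN/m³.
The centroid is at the centre, 0.5 m below the top of the plate, so the centroid depth is h_c = 7.3 + 0.5 = 7.8 m.
A = π(0.5)² = 0.785398 m².
Resultant F = γ·h_c·A = 10.05525 × 7.8 × 0.785398 = 61.5995 kN.
I_c = πr⁴/4 = π × 0.5⁴/4 = 0.0490874 m⁴.
Centre of pressure: y_p = y_c + I_c/(y_c·A) = 7.8 + 0.0490874/(7.8 × 0.785398) = 7.8 + 0.00801282 = 7.80801 m along the plane.
The resultant acts 0.5 + 0.00801282 = 0.508013 m (along the plate) below the hinge at the top edge, so the moment about the hinge is M = F × 0.508013 = 61.5995 × 0.508013 = 31.2933 kN·m.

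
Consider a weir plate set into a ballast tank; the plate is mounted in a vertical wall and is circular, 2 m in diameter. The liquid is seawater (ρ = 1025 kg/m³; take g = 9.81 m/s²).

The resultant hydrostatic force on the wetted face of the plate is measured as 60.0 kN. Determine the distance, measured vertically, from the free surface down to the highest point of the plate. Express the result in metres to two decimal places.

γ = ρg = 1025 × 9.81 / 1000 = 10.05525 kN/m³.
A = π(1)² = 3.14159 m².
From F = γ·h_c·A, the centroid depth is h_c = 60.0/(10.05525 × 3.14159) = 1.89937 m.
The centroid is at the centre, 1 m below the top of the plate, so the highest point sits at h_top = 1.89937 − 1 = 0.89937 m below the surface.

d_top ≈ 0.90 m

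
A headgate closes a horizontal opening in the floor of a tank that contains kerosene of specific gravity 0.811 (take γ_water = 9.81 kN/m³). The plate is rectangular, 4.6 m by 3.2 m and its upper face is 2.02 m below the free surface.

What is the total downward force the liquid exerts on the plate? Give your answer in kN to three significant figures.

F ≈ 237 kN

γ = 0.811 × 9.81 = 7.95591 kN/m³.
The plate is horizontal, so pressure is uniform at p = γ·h = 7.95591 × 2.02 = 16.0709 kN/m².
A = 4.6 × 3.2 = 14.72 m².
F = p·A = 16.0709 × 14.72 = 236.564 kN.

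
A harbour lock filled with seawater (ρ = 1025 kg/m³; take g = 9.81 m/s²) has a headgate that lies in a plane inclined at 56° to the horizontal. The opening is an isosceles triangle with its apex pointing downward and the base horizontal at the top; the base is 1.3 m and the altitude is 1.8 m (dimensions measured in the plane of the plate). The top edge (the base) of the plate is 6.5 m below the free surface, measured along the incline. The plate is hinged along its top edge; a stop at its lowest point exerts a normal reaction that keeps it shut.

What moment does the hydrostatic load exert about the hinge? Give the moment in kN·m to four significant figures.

γ = ρg = 1025 × 9.81 / 1000 = 10.05525 kN/m³.
Let θ = 56° be the plate's angle to the horizontal; measure y along the incline from where the plane meets the free surface. Vertical depth h = y·sinθ with sinθ = 0.829038.
With the apex down, the centroid sits h/3 = 1.8/3 = 0.6 m below the base (the top edge), so y_c = 6.5 + 0.6 = 7.1 m and h_c = 7.1 × 0.829038 = 5.88617 m.
A = ½ × 1.3 × 1.8 = 1.17 m².
Resultant F = γ·h_c·A = 10.05525 × 5.88617 × 1.17 = 69.2487 kN.
I_c = b·h³/36 = 1.3 × 1.8³/36 = 0.2106 m⁴.
Centre of pressure: y_p = y_c + I_c/(y_c·A) = 7.1 + 0.2106/(7.1 × 1.17) = 7.1 + 0.0253521 = 7.12535 m along the plane.
The resultant acts 0.6 + 0.0253521 = 0.625352 m (along the plate) below the hinge at the top edge, so the moment about the hinge is M = F × 0.625352 = 69.2487 × 0.625352 = 43.3048 kN·m.

M ≈ 43.30 kN·m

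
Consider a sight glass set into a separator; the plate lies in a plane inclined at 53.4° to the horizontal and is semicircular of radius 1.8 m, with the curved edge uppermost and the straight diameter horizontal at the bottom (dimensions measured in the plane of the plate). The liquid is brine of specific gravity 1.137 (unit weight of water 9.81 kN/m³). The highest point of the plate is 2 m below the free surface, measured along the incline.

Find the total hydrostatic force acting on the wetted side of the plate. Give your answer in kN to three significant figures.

F ≈ 138 kN

γ = 1.137 × 9.81 = 11.15397 kN/m³.
Let θ = 53.4° be the plate's angle to the horizontal; measure y along the incline from where the plane meets the free surface. Vertical depth h = y·sinθ with sinθ = 0.802817.
The centroid lies 4r/(3π) = 0.763944 m above the diameter, so r − 4r/(3π) = 1.8 − 0.763944 = 1.03606 m below the topmost point, so y_c = 2 + 1.03606 = 3.03606 m and h_c = 3.03606 × 0.802817 = 2.4374 m.
A = πr²/2 = π × 1.8²/2 = 5.08938 m².
Resultant F = γ·h_c·A = 11.15397 × 2.4374 × 5.08938 = 138.363 kN.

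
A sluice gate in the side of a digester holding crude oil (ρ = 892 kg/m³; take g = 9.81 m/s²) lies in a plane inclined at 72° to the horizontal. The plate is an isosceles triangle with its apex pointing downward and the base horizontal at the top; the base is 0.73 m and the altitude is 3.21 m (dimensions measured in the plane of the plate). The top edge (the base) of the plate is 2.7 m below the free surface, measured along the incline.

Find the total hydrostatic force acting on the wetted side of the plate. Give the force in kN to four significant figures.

γ = ρg = 892 × 9.81 / 1000 = 8.75052 kN/m³.
Let θ = 72° be the plate's angle to the horizontal; measure y along the incline from where the plane meets the free surface. Vertical depth h = y·sinθ with sinθ = 0.951057.
With the apex down, the centroid sits h/3 = 3.21/3 = 1.07 m below the base (the top edge), so y_c = 2.7 + 1.07 = 3.77 m and h_c = 3.77 × 0.951057 = 3.58548 m.
A = ½ × 0.73 × 3.21 = 1.17165 m².
Resultant F = γ·h_c·A = 8.75052 × 3.58548 × 1.17165 = 36.7603 kN.

F ≈ 36.76 kN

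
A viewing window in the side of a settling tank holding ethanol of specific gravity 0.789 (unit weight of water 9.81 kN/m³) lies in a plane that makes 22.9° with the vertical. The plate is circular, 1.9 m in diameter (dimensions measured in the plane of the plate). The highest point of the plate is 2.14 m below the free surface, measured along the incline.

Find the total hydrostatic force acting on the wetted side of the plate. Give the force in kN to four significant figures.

γ = 0.789 × 9.81 = 7.74009 kN/m³.
The plate makes 22.9° with the vertical, i.e. θ = 90° − 22.9° = 67.1° to the horizontal. Measuring y along the incline from the free-surface line, vertical depth h = y·sinθ with sinθ = 0.921185.
The centroid is at the centre, 0.95 m below the top of the plate, so y_c = 2.14 + 0.95 = 3.09 m and h_c = 3.09 × 0.921185 = 2.84646 m.
A = π(0.95)² = 2.83529 m².
Resultant F = γ·h_c·A = 7.74009 × 2.84646 × 2.83529 = 62.4667 kN.

F ≈ 62.47 kN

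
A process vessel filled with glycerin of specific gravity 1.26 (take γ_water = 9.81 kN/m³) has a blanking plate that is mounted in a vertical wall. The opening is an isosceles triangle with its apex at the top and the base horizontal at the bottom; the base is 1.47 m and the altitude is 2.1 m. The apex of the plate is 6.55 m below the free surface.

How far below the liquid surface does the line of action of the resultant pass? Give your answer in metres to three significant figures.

h_p = 7.98 m

γ = 1.26 × 9.81 = 12.3606 kN/m³.
With the apex up, the centroid sits 2h/3 = 2 × 2.1/3 = 1.4 m below the apex, so the centroid depth is h_c = 6.55 + 1.4 = 7.95 m.
A = ½ × 1.47 × 2.1 = 1.5435 m².
Resultant F = γ·h_c·A = 12.3606 × 7.95 × 1.5435 = 151.675 kN.
I_c = b·h³/36 = 1.47 × 2.1³/36 = 0.378158 m⁴.
Centre of pressure: y_p = y_c + I_c/(y_c·A) = 7.95 + 0.378158/(7.95 × 1.5435) = 7.95 + 0.0308177 = 7.98082 m along the plane.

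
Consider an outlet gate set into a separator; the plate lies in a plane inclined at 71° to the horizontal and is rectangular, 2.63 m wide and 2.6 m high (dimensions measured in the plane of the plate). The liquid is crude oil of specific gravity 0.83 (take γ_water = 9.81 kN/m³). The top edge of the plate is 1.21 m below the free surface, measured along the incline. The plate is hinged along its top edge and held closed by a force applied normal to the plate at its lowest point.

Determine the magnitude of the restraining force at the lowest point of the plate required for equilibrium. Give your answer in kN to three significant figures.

P ≈ 77.5 kN

γ = 0.83 × 9.81 = 8.1423 kN/m³.
Let θ = 71° be the plate's angle to the horizontal; measure y along the incline from where the plane meets the free surface. Vertical depth h = y·sinθ with sinθ = 0.945519.
The centroid lies 2.6/2 = 1.3 m below the top edge, so y_c = 1.21 + 1.3 = 2.51 m and h_c = 2.51 × 0.945519 = 2.37325 m.
A = 2.63 × 2.6 = 6.838 m².
Resultant F = γ·h_c·A = 8.1423 × 2.37325 × 6.838 = 132.136 kN.
I_c = b·h³/12 = 2.63 × 2.6³/12 = 3.85207 m⁴.
Centre of pressure: y_p = y_c + I_c/(y_c·A) = 2.51 + 3.85207/(2.51 × 6.838) = 2.51 + 0.224435 = 2.73443 m along the plane.
The resultant acts 1.3 + 0.224435 = 1.52443 m (along the plate) below the hinge at the top edge, so the moment about the hinge is M = F × 1.52443 = 132.136 × 1.52443 = 201.432 kN·m.
A normal force at the bottom, 2.6 m from the hinge, must supply this moment: P = 201.432/2.6 = 77.4738 kN.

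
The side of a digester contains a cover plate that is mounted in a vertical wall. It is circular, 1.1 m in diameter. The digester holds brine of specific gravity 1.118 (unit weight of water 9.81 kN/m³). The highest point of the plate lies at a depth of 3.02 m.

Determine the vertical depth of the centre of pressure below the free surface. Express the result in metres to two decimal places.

h_p = 3.59 m

γ = 1.118 × 9.81 = 10.96758 kN/m³.
The centroid is at the centre, 0.55 m below the top of the plate, so the centroid depth is h_c = 3.02 + 0.55 = 3.57 m.
A = π(0.55)² = 0.950332 m².
Resultant F = γ·h_c·A = 10.96758 × 3.57 × 0.950332 = 37.2095 kN.
I_c = πr⁴/4 = π × 0.55⁴/4 = 0.0718688 m⁴.
Centre of pressure: y_p = y_c + I_c/(y_c·A) = 3.57 + 0.0718688/(3.57 × 0.950332) = 3.57 + 0.0211835 = 3.59118 m along the plane.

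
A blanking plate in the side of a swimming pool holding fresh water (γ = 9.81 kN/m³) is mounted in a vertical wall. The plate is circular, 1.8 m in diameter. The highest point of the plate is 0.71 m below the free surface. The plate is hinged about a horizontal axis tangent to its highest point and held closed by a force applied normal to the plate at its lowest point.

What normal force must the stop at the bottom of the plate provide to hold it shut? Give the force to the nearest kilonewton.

P ≈ 23 kN

γ = 9.81 kN/m³.
The centroid is at the centre, 0.9 m below the top of the plate, so the centroid depth is h_c = 0.71 + 0.9 = 1.61 m.
A = π(0.9)² = 2.54469 m².
Resultant F = γ·h_c·A = 9.81 × 1.61 × 2.54469 = 40.1911 kN.
I_c = πr⁴/4 = π × 0.9⁴/4 = 0.5153 m⁴.
Centre of pressure: y_p = y_c + I_c/(y_c·A) = 1.61 + 0.5153/(1.61 × 2.54469) = 1.61 + 0.125776 = 1.73578 m along the plane.
The resultant acts 0.9 + 0.125776 = 1.02578 m (along the plate) below the hinge at the top edge, so the moment about the hinge is M = F × 1.02578 = 40.1911 × 1.02578 = 41.2272 kN·m.
A normal force at the bottom, 1.8 m from the hinge, must supply this moment: P = 41.2272/1.8 = 22.904 kN.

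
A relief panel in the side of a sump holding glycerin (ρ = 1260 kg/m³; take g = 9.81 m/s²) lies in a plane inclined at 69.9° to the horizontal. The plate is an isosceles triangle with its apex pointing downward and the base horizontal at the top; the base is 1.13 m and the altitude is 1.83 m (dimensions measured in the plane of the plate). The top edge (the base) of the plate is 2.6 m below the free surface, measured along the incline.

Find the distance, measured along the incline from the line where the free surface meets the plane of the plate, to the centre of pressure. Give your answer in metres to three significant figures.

γ = ρg = 1260 × 9.81 / 1000 = 12.3606 kN/m³.
Let θ = 69.9° be the plate's angle to the horizontal; measure y along the incline from where the plane meets the free surface. Vertical depth h = y·sinθ with sinθ = 0.939094.
With the apex down, the centroid sits h/3 = 1.83/3 = 0.61 m below the base (the top edge), so y_c = 2.6 + 0.61 = 3.21 m and h_c = 3.21 × 0.939094 = 3.01449 m.
A = ½ × 1.13 × 1.83 = 1.03395 m².
Resultant F = γ·h_c·A = 12.3606 × 3.01449 × 1.03395 = 38.5259 kN.
I_c = b·h³/36 = 1.13 × 1.83³/36 = 0.192366 m⁴.
Centre of pressure: y_p = y_c + I_c/(y_c·A) = 3.21 + 0.192366/(3.21 × 1.03395) = 3.21 + 0.0579594 = 3.26796 m along the plane.

y_p = 3.27 m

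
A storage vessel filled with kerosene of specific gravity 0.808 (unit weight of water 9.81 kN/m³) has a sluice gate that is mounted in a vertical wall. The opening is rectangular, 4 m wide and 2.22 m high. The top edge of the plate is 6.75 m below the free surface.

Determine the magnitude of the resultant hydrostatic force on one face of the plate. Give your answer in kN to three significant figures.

F ≈ 553 kN

γ = 0.808 × 9.81 = 7.92648 kN/m³.
The centroid lies 2.22/2 = 1.11 m below the top edge, so the centroid depth is h_c = 6.75 + 1.11 = 7.86 m.
A = 4 × 2.22 = 8.88 m².
Resultant F = γ·h_c·A = 7.92648 × 7.86 × 8.88 = 553.243 kN.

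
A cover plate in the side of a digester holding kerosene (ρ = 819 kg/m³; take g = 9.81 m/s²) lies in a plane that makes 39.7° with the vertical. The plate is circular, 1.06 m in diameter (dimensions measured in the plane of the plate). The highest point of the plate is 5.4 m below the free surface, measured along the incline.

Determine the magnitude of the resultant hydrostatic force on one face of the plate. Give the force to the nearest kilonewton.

F ≈ 32 kN

γ = ρg = 819 × 9.81 / 1000 = 8.03439 kN/m³.
The plate makes 39.7° with the vertical, i.e. θ = 90° − 39.7° = 50.3° to the horizontal. Measuring y along the incline from the free-surface line, vertical depth h = y·sinθ with sinθ = 0.769400.
The centroid is at the centre, 0.53 m below the top of the plate, so y_c = 5.4 + 0.53 = 5.93 m and h_c = 5.93 × 0.769400 = 4.56254 m.
A = π(0.53)² = 0.882473 m².
Resultant F = γ·h_c·A = 8.03439 × 4.56254 × 0.882473 = 32.349 kN.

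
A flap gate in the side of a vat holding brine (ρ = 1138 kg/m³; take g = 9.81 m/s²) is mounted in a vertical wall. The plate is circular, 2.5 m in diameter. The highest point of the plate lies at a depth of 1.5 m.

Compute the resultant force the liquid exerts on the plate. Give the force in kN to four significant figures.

F ≈ 150.7 kN

γ = ρg = 1138 × 9.81 / 1000 = 11.16378 kN/m³.
The centroid is at the centre, 1.25 m below the top of the plate, so the centroid depth is h_c = 1.5 + 1.25 = 2.75 m.
A = π(1.25)² = 4.90874 m².
Resultant F = γ·h_c·A = 11.16378 × 2.75 × 4.90874 = 150.7 kN.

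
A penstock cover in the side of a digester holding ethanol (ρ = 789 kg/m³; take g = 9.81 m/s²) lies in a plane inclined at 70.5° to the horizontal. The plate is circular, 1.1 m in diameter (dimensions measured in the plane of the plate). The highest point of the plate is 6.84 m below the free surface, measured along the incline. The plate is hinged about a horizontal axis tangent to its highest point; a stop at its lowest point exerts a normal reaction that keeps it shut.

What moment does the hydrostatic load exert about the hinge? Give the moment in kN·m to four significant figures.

M ≈ 28.71 kN·m

γ = ρg = 789 × 9.81 / 1000 = 7.74009 kN/m³.
Let θ = 70.5° be the plate's angle to the horizontal; measure y along the incline from where the plane meets the free surface. Vertical depth h = y·sinθ with sinθ = 0.942641.
The centroid is at the centre, 0.55 m below the top of the plate, so y_c = 6.84 + 0.55 = 7.39 m and h_c = 7.39 × 0.942641 = 6.96612 m.
A = π(0.55)² = 0.950332 m².
Resultant F = γ·h_c·A = 7.74009 × 6.96612 × 0.950332 = 51.2404 kN.
I_c = πr⁴/4 = π × 0.55⁴/4 = 0.0718688 m⁴.
Centre of pressure: y_p = y_c + I_c/(y_c·A) = 7.39 + 0.0718688/(7.39 × 0.950332) = 7.39 + 0.0102334 = 7.40023 m along the plane.
The resultant acts 0.55 + 0.0102334 = 0.560233 m (along the plate) below the hinge at the top edge, so the moment about the hinge is M = F × 0.560233 = 51.2404 × 0.560233 = 28.7066 kN·m.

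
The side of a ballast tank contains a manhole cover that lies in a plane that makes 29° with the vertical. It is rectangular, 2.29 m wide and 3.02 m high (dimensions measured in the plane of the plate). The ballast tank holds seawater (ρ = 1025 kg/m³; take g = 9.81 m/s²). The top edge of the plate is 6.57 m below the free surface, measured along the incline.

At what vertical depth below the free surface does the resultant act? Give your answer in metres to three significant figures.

h_p = 7.15 m

γ = ρg = 1025 × 9.81 / 1000 = 10.05525 kN/m³.
The plate makes 29° with the vertical, i.e. θ = 90° − 29° = 61° to the horizontal. Measuring y along the incline from the free-surface line, vertical depth h = y·sinθ with sinθ = 0.874620.
The centroid lies 3.02/2 = 1.51 m below the top edge, so y_c = 6.57 + 1.51 = 8.08 m and h_c = 8.08 × 0.874620 = 7.06693 m.
A = 2.29 × 3.02 = 6.9158 m².
Resultant F = γ·h_c·A = 10.05525 × 7.06693 × 6.9158 = 491.435 kN.
I_c = b·h³/12 = 2.29 × 3.02³/12 = 5.25624 m⁴.
Centre of pressure: y_p = y_c + I_c/(y_c·A) = 8.08 + 5.25624/(8.08 × 6.9158) = 8.08 + 0.0940636 = 8.17406 m along the plane.
Vertically, h_p = y_p·sinθ = 8.17406 × 0.874620 = 7.1492 m.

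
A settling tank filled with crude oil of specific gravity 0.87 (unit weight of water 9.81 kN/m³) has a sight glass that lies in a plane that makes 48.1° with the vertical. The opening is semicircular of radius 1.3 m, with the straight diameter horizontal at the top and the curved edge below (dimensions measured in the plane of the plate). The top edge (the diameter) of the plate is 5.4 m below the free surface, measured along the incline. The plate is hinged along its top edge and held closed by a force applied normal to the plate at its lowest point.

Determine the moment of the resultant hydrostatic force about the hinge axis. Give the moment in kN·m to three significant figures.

γ = 0.87 × 9.81 = 8.5347 kN/m³.
The plate makes 48.1° with the vertical, i.e. θ = 90° − 48.1° = 41.9° to the horizontal. Measuring y along the incline from the free-surface line, vertical depth h = y·sinθ with sinθ = 0.667833.
The centroid of a semicircle lies 4r/(3π) = 0.551737 m from the diameter, here below the top edge, so y_c = 5.4 + 0.551737 = 5.95174 m and h_c = 5.95174 × 0.667833 = 3.97477 m.
A = πr²/2 = π × 1.3²/2 = 2.65465 m².
Resultant F = γ·h_c·A = 8.5347 × 3.97477 × 2.65465 = 90.0549 kN.
I_c = (π/8 − 8/(9π))·r⁴ = 0.109757 × 1.3⁴ = 0.313477 m⁴.
Centre of pressure: y_p = y_c + I_c/(y_c·A) = 5.95174 + 0.313477/(5.95174 × 2.65465) = 5.95174 + 0.0198406 = 5.97158 m along the plane.
The resultant acts 0.551737 + 0.0198406 = 0.571578 m (along the plate) below the hinge at the top edge, so the moment about the hinge is M = F × 0.571578 = 90.0549 × 0.571578 = 51.4734 kN·m.

M ≈ 51.5 kN·m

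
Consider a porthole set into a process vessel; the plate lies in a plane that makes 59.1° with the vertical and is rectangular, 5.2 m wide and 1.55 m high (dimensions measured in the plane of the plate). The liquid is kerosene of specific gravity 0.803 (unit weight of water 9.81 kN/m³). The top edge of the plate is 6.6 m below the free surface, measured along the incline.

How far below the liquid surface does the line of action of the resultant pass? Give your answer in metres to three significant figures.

γ = 0.803 × 9.81 = 7.87743 kN/m³.
The plate makes 59.1° with the vertical, i.e. θ = 90° − 59.1° = 30.9° to the horizontal. Measuring y along the incline from the free-surface line, vertical depth h = y·sinθ with sinθ = 0.513541.
The centroid lies 1.55/2 = 0.775 m below the top edge, so y_c = 6.6 + 0.775 = 7.375 m and h_c = 7.375 × 0.513541 = 3.78736 m.
A = 5.2 × 1.55 = 8.06 m².
Resultant F = γ·h_c·A = 7.87743 × 3.78736 × 8.06 = 240.467 kN.
I_c = b·h³/12 = 5.2 × 1.55³/12 = 1.61368 m⁴.
Centre of pressure: y_p = y_c + I_c/(y_c·A) = 7.375 + 1.61368/(7.375 × 8.06) = 7.375 + 0.0271469 = 7.40215 m along the plane.
Vertically, h_p = y_p·sinθ = 7.40215 × 0.513541 = 3.80131 m.

h_p = 3.80 m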